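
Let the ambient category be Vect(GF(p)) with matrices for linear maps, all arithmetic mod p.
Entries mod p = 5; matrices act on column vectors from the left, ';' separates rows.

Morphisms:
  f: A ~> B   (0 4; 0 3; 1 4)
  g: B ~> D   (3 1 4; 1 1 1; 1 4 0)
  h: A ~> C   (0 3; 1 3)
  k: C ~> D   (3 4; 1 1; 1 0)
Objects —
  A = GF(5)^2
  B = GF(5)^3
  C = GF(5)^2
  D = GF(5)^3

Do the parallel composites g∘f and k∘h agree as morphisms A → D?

Along f;g (path 1):
  e0=⟨1,0⟩ f~>⟨0,0,1⟩ g~>⟨4,1,0⟩
  e1=⟨0,1⟩ f~>⟨4,3,4⟩ g~>⟨1,1,1⟩
  result₁ = (4 1; 1 1; 0 1)
Along h;k (path 2):
  e0=⟨1,0⟩ h~>⟨0,1⟩ k~>⟨4,1,0⟩
  e1=⟨0,1⟩ h~>⟨3,3⟩ k~>⟨1,1,3⟩
  result₂ = (4 1; 1 1; 0 3)
Equal? differ; not commutative

Answer: DOES NOT COMMUTE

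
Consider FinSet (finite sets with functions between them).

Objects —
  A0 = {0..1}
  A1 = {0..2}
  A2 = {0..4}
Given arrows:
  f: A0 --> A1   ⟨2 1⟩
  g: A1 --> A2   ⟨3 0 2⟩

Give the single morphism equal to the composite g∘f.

Answer: ⟨2 0⟩

Work:
  0 f-->2 g-->2
  1 f-->1 g-->0
result: ⟨2 0⟩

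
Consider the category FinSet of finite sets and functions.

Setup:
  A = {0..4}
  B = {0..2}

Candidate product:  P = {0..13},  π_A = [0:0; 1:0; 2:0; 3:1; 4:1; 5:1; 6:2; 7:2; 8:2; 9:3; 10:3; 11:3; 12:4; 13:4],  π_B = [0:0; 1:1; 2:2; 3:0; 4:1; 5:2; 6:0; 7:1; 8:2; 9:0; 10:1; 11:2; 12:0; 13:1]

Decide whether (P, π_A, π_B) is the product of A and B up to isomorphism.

|A|·|B| = 5·3 = 15;  |P| = 14
  → cardinalities differ; no bijection possible.

Answer: NOT A VALID PRODUCT — |P|=14 ≠ |A|·|B|=15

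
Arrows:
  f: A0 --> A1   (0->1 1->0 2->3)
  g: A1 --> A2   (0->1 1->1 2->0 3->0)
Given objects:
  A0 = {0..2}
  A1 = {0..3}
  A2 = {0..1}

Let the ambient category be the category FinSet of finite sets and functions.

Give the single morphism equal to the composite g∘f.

  0 f-->1 g-->1
  1 f-->0 g-->1
  2 f-->3 g-->0
composite: (0->1 1->1 2->0)

Answer: (0->1 1->1 2->0)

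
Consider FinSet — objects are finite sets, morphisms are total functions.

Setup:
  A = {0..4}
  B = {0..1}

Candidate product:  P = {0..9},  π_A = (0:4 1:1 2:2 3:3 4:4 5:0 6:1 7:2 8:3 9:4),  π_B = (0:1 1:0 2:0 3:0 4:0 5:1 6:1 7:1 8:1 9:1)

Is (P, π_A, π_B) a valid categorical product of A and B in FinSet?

|A|·|B| = 5·2 = 10;  |P| = 10
Check the pairing map k ↦ (π_A(k), π_B(k)):
  0 : (4,1)
  1 : (1,0)
  2 : (2,0)
  3 : (3,0)
  4 : (4,0)
  5 : (0,1)
  6 : (1,1)
  7 : (2,1)
  8 : (3,1)
  9 : (4,1)  ✗ repeats pair of k=0
distinct pairs in image: 9 / 10 needed
  → (4,1) hit at k=0 and k=9

Answer: NOT A VALID PRODUCT — duplicate pair at indices 9,0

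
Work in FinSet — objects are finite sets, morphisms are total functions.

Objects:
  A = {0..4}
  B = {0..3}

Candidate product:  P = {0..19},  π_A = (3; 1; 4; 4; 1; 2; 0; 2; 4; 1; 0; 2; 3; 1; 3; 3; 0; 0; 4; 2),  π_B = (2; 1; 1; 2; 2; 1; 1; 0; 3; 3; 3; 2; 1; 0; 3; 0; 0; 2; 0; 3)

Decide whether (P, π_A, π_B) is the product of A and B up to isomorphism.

Answer: VALID PRODUCT

Work:
|A|·|B| = 5·4 = 20;  |P| = 20
Check the pairing map k ↦ (π_A(k), π_B(k)):
  0 ↦ (3,2)
  1 ↦ (1,1)
  2 ↦ (4,1)
  3 ↦ (4,2)
  4 ↦ (1,2)
  5 ↦ (2,1)
  6 ↦ (0,1)
  7 ↦ (2,0)
  8 ↦ (4,3)
  9 ↦ (1,3)
  10 ↦ (0,3)
  11 ↦ (2,2)
  12 ↦ (3,1)
  13 ↦ (1,0)
  14 ↦ (3,3)
  15 ↦ (3,0)
  16 ↦ (0,0)
  17 ↦ (0,2)
  18 ↦ (4,0)
  19 ↦ (2,3)
distinct pairs in image: 20 / 20 needed
  → bijection onto A×B; projections well-typed.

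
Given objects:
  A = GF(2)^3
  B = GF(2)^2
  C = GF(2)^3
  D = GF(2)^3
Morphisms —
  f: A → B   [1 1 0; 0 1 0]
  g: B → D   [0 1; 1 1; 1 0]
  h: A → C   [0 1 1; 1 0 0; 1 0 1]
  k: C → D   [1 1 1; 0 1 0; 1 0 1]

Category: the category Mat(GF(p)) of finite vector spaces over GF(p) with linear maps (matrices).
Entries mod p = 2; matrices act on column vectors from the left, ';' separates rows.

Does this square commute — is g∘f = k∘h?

Path 1 = f;g:
  e0=[1,0,0] f→[1,0] g→[0,1,1]
  e1=[0,1,0] f→[1,1] g→[1,0,1]
  e2=[0,0,1] f→[0,0] g→[0,0,0]
  ⟦path⟧₁ = [0 1 0; 1 0 0; 1 1 0]
Path 2 = h;k:
  e0=[1,0,0] h→[0,1,1] k→[0,1,1]
  e1=[0,1,0] h→[1,0,0] k→[1,0,1]
  e2=[0,0,1] h→[1,0,1] k→[0,0,0]
  ⟦path⟧₂ = [0 1 0; 1 0 0; 1 1 0]
Equal? equal; square commutes

Answer: COMMUTES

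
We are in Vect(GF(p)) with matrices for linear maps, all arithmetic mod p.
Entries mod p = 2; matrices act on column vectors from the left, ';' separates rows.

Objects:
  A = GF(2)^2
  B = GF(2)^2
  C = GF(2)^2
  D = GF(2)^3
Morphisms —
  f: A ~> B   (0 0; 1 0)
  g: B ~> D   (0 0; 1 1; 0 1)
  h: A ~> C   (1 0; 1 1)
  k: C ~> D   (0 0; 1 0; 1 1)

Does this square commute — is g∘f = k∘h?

Answer: DOES NOT COMMUTE

Trace:
Along f;g (path 1):
  e0=(1,0) f~>(0,1) g~>(0,1,1)
  e1=(0,1) f~>(0,0) g~>(0,0,0)
  ⟦path⟧₁ = (0 0; 1 0; 1 0)
Along h;k (path 2):
  e0=(1,0) h~>(1,1) k~>(0,1,0)
  e1=(0,1) h~>(0,1) k~>(0,0,1)
  ⟦path⟧₂ = (0 0; 1 0; 0 1)
Equal? differ; not commutative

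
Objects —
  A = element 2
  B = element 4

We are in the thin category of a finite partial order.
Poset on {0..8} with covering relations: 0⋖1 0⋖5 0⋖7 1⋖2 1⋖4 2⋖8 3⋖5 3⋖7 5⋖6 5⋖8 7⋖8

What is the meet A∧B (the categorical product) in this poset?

Answer: A∧B = 1

Trace:
Lower bounds of A=2 and B=4: {0,1}
  0 <= 1
  1 <= 1
glb = 1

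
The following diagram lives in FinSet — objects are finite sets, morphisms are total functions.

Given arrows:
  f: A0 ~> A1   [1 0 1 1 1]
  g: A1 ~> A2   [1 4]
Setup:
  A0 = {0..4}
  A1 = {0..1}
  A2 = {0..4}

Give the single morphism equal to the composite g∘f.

Answer: [4 1 4 4 4]

Trace:
  0 f~>1 g~>4
  1 f~>0 g~>1
  2 f~>1 g~>4
  3 f~>1 g~>4
  4 f~>1 g~>4
composite: [4 1 4 4 4]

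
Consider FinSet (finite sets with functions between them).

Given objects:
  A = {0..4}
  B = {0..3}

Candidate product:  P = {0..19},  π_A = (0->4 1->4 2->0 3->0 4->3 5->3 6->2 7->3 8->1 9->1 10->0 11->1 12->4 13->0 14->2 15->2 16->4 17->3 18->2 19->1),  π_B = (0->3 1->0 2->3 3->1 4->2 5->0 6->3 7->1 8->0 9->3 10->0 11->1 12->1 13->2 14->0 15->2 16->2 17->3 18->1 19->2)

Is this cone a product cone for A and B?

|A|·|B| = 5·4 = 20;  |P| = 20
Check the pairing map k ↦ (π_A(k), π_B(k)):
  0 -> (4,3)
  1 -> (4,0)
  2 -> (0,3)
  3 -> (0,1)
  4 -> (3,2)
  5 -> (3,0)
  6 -> (2,3)
  7 -> (3,1)
  8 -> (1,0)
  9 -> (1,3)
  10 -> (0,0)
  11 -> (1,1)
  12 -> (4,1)
  13 -> (0,2)
  14 -> (2,0)
  15 -> (2,2)
  16 -> (4,2)
  17 -> (3,3)
  18 -> (2,1)
  19 -> (1,2)
distinct pairs in image: 20 / 20 needed
  → bijection onto A×B; projections well-typed.

Answer: VALID PRODUCT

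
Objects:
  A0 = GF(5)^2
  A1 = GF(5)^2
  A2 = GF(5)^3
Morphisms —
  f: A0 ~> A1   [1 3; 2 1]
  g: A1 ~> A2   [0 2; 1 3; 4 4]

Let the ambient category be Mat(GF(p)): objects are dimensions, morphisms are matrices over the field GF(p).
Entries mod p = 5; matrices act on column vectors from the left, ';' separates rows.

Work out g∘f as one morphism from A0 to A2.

  e0=[1,0] f~>[1,2] g~>[4,2,2]
  e1=[0,1] f~>[3,1] g~>[2,1,1]
result: [4 2; 2 1; 2 1]

Answer: [4 2; 2 1; 2 1]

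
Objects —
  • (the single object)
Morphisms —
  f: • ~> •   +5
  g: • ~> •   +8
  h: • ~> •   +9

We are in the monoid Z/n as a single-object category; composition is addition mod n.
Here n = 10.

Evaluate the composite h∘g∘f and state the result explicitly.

  0 +5≡5 +8≡3 +9≡2  (mod 10)
composite: +2

Answer: +2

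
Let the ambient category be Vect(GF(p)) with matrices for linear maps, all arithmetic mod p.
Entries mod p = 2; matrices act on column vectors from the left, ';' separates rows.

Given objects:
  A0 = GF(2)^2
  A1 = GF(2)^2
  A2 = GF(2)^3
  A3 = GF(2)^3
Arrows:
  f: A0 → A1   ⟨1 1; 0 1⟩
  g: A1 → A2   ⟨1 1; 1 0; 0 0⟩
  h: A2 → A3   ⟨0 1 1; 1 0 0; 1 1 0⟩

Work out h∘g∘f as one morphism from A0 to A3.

  e0=⟨1,0⟩ f→⟨1,0⟩ g→⟨1,1,0⟩ h→⟨1,1,0⟩
  e1=⟨0,1⟩ f→⟨1,1⟩ g→⟨0,1,0⟩ h→⟨1,0,1⟩
result: ⟨1 1; 1 0; 0 1⟩

Answer: ⟨1 1; 1 0; 0 1⟩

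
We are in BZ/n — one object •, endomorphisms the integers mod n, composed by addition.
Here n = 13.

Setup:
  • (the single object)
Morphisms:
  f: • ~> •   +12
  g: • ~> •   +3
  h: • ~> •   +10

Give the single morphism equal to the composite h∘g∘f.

  0 +12≡12 +3≡2 +10≡12  (mod 13)
⟦path⟧: +12

Answer: +12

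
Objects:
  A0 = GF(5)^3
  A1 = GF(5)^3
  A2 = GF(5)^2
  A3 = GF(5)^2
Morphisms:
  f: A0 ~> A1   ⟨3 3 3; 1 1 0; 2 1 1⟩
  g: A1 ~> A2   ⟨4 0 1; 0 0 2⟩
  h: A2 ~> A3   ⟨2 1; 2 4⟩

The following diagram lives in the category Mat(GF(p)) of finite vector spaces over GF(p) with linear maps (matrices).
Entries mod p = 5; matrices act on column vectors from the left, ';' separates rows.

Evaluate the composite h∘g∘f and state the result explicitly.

Answer: ⟨2 3 3; 4 4 4⟩

Derivation:
  e0=⟨1,0,0⟩ f~>⟨3,1,2⟩ g~>⟨4,4⟩ h~>⟨2,4⟩
  e1=⟨0,1,0⟩ f~>⟨3,1,1⟩ g~>⟨3,2⟩ h~>⟨3,4⟩
  e2=⟨0,0,1⟩ f~>⟨3,0,1⟩ g~>⟨3,2⟩ h~>⟨3,4⟩
result: ⟨2 3 3; 4 4 4⟩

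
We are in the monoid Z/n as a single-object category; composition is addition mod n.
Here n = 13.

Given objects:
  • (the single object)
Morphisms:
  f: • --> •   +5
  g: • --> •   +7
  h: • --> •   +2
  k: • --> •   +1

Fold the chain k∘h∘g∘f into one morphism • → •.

  0 +5≡5 +7≡12 +2≡1 +1≡2  (mod 13)
composite: +2

Answer: +2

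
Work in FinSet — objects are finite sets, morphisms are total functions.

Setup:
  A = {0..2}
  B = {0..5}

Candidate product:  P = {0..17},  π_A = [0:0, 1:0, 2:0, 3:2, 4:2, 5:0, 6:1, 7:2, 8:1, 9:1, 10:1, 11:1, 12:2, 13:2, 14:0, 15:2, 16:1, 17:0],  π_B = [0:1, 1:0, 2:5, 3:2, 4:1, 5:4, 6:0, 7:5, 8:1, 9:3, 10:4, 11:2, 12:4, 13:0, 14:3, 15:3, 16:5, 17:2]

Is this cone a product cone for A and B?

|A|·|B| = 3·6 = 18;  |P| = 18
Check the pairing map k ↦ (π_A(k), π_B(k)):
  0 : (0,1)
  1 : (0,0)
  2 : (0,5)
  3 : (2,2)
  4 : (2,1)
  5 : (0,4)
  6 : (1,0)
  7 : (2,5)
  8 : (1,1)
  9 : (1,3)
  10 : (1,4)
  11 : (1,2)
  12 : (2,4)
  13 : (2,0)
  14 : (0,3)
  15 : (2,3)
  16 : (1,5)
  17 : (0,2)
distinct pairs in image: 18 / 18 needed
  → bijection onto A×B; projections well-typed.

Answer: VALID PRODUCT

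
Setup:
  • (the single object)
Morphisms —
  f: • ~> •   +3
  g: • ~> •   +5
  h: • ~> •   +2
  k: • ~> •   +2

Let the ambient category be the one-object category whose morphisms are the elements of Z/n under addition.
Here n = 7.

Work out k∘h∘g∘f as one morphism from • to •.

Answer: +5

Trace:
  0 +3≡3 +5≡1 +2≡3 +2≡5  (mod 7)
⟦path⟧: +5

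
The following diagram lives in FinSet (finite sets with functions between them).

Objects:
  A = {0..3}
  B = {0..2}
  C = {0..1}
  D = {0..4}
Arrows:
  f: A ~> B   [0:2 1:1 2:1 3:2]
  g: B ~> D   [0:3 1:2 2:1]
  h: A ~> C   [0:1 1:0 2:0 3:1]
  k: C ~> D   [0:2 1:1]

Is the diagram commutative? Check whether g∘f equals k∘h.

1) trace f;g:
  0 f~>2 g~>1
  1 f~>1 g~>2
  2 f~>1 g~>2
  3 f~>2 g~>1
  ⟦path⟧₁ = [0:1 1:2 2:2 3:1]
2) trace h;k:
  0 h~>1 k~>1
  1 h~>0 k~>2
  2 h~>0 k~>2
  3 h~>1 k~>1
  ⟦path⟧₂ = [0:1 1:2 2:2 3:1]
Equal? equal; square commutes

Answer: COMMUTES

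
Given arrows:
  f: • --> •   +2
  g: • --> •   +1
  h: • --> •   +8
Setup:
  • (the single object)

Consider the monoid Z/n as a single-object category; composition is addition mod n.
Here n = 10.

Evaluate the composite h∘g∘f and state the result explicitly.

Answer: +1

Work:
  0 +2≡2 +1≡3 +8≡1  (mod 10)
composite: +1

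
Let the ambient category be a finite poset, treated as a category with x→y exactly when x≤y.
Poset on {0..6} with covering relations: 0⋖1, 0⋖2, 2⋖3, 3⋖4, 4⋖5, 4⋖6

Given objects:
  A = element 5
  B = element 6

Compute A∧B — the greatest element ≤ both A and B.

Answer: A∧B = 4

Trace:
Common predecessors of 5,6: {0,2,3,4}
  0 ⊑ 4
  2 ⊑ 4
  3 ⊑ 4
  4 ⊑ 4
glb = 4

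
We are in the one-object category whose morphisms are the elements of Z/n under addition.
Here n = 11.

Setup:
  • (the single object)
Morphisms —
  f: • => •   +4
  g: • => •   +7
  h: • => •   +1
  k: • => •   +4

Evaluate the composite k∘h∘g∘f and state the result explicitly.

Answer: +5

Work:
  0 +4≡4 +7≡0 +1≡1 +4≡5  (mod 11)
composite: +5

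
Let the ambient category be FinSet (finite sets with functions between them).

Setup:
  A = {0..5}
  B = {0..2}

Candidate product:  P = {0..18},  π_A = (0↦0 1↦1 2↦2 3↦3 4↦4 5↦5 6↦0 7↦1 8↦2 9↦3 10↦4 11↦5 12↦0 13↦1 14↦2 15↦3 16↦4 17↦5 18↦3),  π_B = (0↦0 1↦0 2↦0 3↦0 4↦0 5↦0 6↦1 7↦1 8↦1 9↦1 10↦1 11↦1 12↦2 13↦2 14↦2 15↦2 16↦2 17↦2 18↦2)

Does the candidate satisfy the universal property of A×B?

|A|·|B| = 6·3 = 18;  |P| = 19
  → cardinalities differ; no bijection possible.

Answer: NOT A VALID PRODUCT — |P|=19 ≠ |A|·|B|=18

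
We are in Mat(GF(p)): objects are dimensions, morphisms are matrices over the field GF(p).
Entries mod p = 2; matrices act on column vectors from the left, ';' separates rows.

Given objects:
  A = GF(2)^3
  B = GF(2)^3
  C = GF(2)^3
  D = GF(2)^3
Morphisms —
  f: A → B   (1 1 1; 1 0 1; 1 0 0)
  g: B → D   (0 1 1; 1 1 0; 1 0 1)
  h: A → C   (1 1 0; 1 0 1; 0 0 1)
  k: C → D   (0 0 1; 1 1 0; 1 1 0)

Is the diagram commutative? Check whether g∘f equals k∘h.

Path 1 = f;g:
  e0=[1,0,0] f→[1,1,1] g→[0,0,0]
  e1=[0,1,0] f→[1,0,0] g→[0,1,1]
  e2=[0,0,1] f→[1,1,0] g→[1,0,1]
  composite₁ = (0 0 1; 0 1 0; 0 1 1)
Path 2 = h;k:
  e0=[1,0,0] h→[1,1,0] k→[0,0,0]
  e1=[0,1,0] h→[1,0,0] k→[0,1,1]
  e2=[0,0,1] h→[0,1,1] k→[1,1,1]
  composite₂ = (0 0 1; 0 1 1; 0 1 1)
Equal? NO — does not commute

Answer: DOES NOT COMMUTE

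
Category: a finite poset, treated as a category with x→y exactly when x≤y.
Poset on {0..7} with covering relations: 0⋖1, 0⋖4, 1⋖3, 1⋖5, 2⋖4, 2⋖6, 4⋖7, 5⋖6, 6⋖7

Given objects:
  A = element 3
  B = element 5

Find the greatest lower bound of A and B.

{x : x≤A ∧ x≤B} = {0,1}  (A=3, B=5)
  0 ≤ 1
  1 ≤ 1
glb = 1

Answer: A∧B = 1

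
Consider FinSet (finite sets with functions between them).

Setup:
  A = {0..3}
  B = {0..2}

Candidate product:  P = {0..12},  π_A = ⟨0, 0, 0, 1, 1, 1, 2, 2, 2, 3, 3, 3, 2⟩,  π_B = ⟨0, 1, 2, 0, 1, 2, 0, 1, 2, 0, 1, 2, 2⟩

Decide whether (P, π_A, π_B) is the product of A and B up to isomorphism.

Answer: NOT A VALID PRODUCT — |P|=13 ≠ |A|·|B|=12

Derivation:
|A|·|B| = 4·3 = 12;  |P| = 13
  → cardinalities differ; no bijection possible.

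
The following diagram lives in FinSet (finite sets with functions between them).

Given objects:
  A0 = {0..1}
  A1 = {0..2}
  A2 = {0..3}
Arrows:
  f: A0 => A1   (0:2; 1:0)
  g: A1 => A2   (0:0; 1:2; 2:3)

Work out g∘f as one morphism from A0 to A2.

  0 f=>2 g=>3
  1 f=>0 g=>0
result: (0:3; 1:0)

Answer: (0:3; 1:0)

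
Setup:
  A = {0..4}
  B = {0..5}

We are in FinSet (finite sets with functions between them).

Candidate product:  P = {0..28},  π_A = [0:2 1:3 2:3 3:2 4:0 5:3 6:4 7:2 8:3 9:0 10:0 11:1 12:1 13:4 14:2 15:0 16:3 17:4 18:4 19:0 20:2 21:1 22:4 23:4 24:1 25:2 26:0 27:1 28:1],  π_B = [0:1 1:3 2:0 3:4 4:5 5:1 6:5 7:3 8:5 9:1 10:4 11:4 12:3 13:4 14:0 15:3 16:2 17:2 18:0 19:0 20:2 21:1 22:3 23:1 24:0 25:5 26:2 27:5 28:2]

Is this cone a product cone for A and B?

|A|·|B| = 5·6 = 30;  |P| = 29
  → cardinalities differ; no bijection possible.

Answer: NOT A VALID PRODUCT — |P|=29 ≠ |A|·|B|=30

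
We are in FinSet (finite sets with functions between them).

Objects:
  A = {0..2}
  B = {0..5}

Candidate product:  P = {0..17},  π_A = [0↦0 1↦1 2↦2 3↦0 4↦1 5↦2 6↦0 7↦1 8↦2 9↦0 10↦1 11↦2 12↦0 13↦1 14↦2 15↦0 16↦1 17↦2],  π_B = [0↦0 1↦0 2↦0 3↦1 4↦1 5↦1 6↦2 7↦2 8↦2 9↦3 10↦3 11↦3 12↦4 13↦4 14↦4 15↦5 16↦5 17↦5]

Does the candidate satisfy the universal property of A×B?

|A|·|B| = 3·6 = 18;  |P| = 18
Check the pairing map k ↦ (π_A(k), π_B(k)):
  0 ↦ (0,0)
  1 ↦ (1,0)
  2 ↦ (2,0)
  3 ↦ (0,1)
  4 ↦ (1,1)
  5 ↦ (2,1)
  6 ↦ (0,2)
  7 ↦ (1,2)
  8 ↦ (2,2)
  9 ↦ (0,3)
  10 ↦ (1,3)
  11 ↦ (2,3)
  12 ↦ (0,4)
  13 ↦ (1,4)
  14 ↦ (2,4)
  15 ↦ (0,5)
  16 ↦ (1,5)
  17 ↦ (2,5)
distinct pairs in image: 18 / 18 needed
  → bijection onto A×B; projections well-typed.

Answer: VALID PRODUCT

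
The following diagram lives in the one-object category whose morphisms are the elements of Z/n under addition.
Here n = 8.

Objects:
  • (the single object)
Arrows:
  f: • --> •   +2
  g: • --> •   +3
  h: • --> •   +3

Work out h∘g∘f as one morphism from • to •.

Answer: +0

Trace:
  0 +2≡2 +3≡5 +3≡0  (mod 8)
composite: +0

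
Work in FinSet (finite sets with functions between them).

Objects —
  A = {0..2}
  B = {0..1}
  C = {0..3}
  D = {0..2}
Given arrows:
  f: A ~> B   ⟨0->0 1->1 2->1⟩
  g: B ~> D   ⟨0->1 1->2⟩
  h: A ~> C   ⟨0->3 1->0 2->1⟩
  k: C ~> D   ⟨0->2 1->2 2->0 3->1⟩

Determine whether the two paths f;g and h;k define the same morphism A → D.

1) trace f;g:
  0 f~>0 g~>1
  1 f~>1 g~>2
  2 f~>1 g~>2
  ⟦path⟧₁ = ⟨0->1 1->2 2->2⟩
2) trace h;k:
  0 h~>3 k~>1
  1 h~>0 k~>2
  2 h~>1 k~>2
  ⟦path⟧₂ = ⟨0->1 1->2 2->2⟩
Equal? YES — commutes

Answer: COMMUTES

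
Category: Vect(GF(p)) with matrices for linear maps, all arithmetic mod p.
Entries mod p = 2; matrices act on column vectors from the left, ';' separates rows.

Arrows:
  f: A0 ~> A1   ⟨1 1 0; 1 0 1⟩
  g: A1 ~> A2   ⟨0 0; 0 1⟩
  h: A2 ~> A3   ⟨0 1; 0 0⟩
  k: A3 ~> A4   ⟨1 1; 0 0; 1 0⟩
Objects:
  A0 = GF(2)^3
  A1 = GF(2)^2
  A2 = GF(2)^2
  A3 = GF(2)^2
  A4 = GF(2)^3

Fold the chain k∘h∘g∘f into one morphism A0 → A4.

Answer: ⟨1 0 1; 0 0 0; 1 0 1⟩

Trace:
  e0=[1,0,0] f~>[1,1] g~>[0,1] h~>[1,0] k~>[1,0,1]
  e1=[0,1,0] f~>[1,0] g~>[0,0] h~>[0,0] k~>[0,0,0]
  e2=[0,0,1] f~>[0,1] g~>[0,1] h~>[1,0] k~>[1,0,1]
composite: ⟨1 0 1; 0 0 0; 1 0 1⟩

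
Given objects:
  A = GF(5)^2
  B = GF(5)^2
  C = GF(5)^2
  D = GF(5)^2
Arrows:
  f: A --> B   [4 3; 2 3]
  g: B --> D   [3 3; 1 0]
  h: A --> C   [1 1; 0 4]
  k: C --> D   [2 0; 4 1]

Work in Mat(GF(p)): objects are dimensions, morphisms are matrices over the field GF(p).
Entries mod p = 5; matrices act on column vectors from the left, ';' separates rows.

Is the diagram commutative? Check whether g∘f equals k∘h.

Answer: DOES NOT COMMUTE

Work:
1) trace f;g:
  e0=[1,0] f-->[4,2] g-->[3,4]
  e1=[0,1] f-->[3,3] g-->[3,3]
  ⟦path⟧₁ = [3 3; 4 3]
2) trace h;k:
  e0=[1,0] h-->[1,0] k-->[2,4]
  e1=[0,1] h-->[1,4] k-->[2,3]
  ⟦path⟧₂ = [2 2; 4 3]
Equal? differ; not commutative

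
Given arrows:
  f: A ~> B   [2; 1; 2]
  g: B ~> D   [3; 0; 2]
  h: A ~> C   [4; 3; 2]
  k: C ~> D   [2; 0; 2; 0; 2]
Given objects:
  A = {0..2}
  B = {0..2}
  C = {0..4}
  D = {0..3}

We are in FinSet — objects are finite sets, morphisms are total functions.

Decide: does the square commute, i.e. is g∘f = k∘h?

Path 1 = f;g:
  0 f~>2 g~>2
  1 f~>1 g~>0
  2 f~>2 g~>2
  ⟦path⟧₁ = [2; 0; 2]
Path 2 = h;k:
  0 h~>4 k~>2
  1 h~>3 k~>0
  2 h~>2 k~>2
  ⟦path⟧₂ = [2; 0; 2]
Equal? equal; square commutes

Answer: COMMUTES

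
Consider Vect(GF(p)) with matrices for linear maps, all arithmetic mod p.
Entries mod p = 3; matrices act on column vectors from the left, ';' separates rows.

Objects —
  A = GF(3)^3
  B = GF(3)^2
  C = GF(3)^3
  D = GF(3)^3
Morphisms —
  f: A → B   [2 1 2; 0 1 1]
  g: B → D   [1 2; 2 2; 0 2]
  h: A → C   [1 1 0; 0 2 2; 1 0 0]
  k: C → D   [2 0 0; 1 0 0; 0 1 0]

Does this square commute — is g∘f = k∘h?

Path 1 = f;g:
  e0=(1,0,0) f→(2,0) g→(2,1,0)
  e1=(0,1,0) f→(1,1) g→(0,1,2)
  e2=(0,0,1) f→(2,1) g→(1,0,2)
  composite₁ = [2 0 1; 1 1 0; 0 2 2]
Path 2 = h;k:
  e0=(1,0,0) h→(1,0,1) k→(2,1,0)
  e1=(0,1,0) h→(1,2,0) k→(2,1,2)
  e2=(0,0,1) h→(0,2,0) k→(0,0,2)
  composite₂ = [2 2 0; 1 1 0; 0 2 2]
Equal? differ; not commutative

Answer: DOES NOT COMMUTE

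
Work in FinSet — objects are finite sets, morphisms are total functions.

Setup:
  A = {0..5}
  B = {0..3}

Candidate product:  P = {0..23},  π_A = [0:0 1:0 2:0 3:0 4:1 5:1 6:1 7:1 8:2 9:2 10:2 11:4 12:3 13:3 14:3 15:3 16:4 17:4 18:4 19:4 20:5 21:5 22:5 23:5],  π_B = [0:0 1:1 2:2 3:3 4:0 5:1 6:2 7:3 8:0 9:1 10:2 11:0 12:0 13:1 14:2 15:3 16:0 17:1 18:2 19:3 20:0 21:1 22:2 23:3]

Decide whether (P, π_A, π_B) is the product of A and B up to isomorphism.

|A|·|B| = 6·4 = 24;  |P| = 24
Check the pairing map k ↦ (π_A(k), π_B(k)):
  0 : (0,0)
  1 : (0,1)
  2 : (0,2)
  3 : (0,3)
  4 : (1,0)
  5 : (1,1)
  6 : (1,2)
  7 : (1,3)
  8 : (2,0)
  9 : (2,1)
  10 : (2,2)
  11 : (4,0)
  12 : (3,0)
  13 : (3,1)
  14 : (3,2)
  15 : (3,3)
  16 : (4,0)  ✗ repeats pair of k=11
  17 : (4,1)
  18 : (4,2)
  19 : (4,3)
  20 : (5,0)
  21 : (5,1)
  22 : (5,2)
  23 : (5,3)
distinct pairs in image: 23 / 24 needed
  → (4,0) hit at k=11 and k=16

Answer: NOT A VALID PRODUCT — duplicate pair at indices 16,11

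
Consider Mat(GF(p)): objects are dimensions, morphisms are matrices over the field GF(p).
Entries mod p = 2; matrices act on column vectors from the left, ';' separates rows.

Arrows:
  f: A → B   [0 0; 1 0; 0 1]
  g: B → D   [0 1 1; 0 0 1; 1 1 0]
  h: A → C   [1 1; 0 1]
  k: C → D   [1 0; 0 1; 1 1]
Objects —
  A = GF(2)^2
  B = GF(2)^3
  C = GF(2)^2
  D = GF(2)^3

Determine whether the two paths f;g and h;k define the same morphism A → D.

Answer: COMMUTES

Work:
Path 1 = f;g:
  e0=⟨1,0⟩ f→⟨0,1,0⟩ g→⟨1,0,1⟩
  e1=⟨0,1⟩ f→⟨0,0,1⟩ g→⟨1,1,0⟩
  composite₁ = [1 1; 0 1; 1 0]
Path 2 = h;k:
  e0=⟨1,0⟩ h→⟨1,0⟩ k→⟨1,0,1⟩
  e1=⟨0,1⟩ h→⟨1,1⟩ k→⟨1,1,0⟩
  composite₂ = [1 1; 0 1; 1 0]
Equal? equal; square commutes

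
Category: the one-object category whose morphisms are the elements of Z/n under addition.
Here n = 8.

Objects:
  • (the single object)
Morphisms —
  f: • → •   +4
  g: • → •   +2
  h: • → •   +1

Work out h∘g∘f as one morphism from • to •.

  0 +4≡4 +2≡6 +1≡7  (mod 8)
composite: +7

Answer: +7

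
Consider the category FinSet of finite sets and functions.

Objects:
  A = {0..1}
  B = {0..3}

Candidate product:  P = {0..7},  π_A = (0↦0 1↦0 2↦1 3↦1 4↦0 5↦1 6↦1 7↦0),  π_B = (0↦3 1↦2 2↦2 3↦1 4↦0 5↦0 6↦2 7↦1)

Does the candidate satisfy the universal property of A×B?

|A|·|B| = 2·4 = 8;  |P| = 8
Check the pairing map k ↦ (π_A(k), π_B(k)):
  0 ↦ (0,3)
  1 ↦ (0,2)
  2 ↦ (1,2)
  3 ↦ (1,1)
  4 ↦ (0,0)
  5 ↦ (1,0)
  6 ↦ (1,2)  ✗ repeats pair of k=2
  7 ↦ (0,1)
distinct pairs in image: 7 / 8 needed
  → (1,2) hit at k=2 and k=6

Answer: NOT A VALID PRODUCT — duplicate pair at indices 2,6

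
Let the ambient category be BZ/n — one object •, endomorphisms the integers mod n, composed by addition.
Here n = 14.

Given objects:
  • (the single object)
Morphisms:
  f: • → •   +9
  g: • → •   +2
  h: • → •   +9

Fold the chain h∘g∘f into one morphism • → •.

  0 +9≡9 +2≡11 +9≡6  (mod 14)
result: +6

Answer: +6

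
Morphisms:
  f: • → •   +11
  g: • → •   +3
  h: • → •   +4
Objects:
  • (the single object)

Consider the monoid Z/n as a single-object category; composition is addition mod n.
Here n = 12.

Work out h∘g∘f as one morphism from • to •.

Answer: +6

Derivation:
  0 +11≡11 +3≡2 +4≡6  (mod 12)
⟦path⟧: +6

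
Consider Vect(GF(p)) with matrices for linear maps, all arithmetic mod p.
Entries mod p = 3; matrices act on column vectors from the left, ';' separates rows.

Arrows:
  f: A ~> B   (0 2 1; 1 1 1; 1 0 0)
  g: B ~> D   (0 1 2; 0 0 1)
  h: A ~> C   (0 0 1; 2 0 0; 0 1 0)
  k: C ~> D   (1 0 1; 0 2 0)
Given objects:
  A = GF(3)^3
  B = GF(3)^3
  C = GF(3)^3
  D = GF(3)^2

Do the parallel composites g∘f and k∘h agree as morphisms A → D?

1) trace f;g:
  e0=⟨1,0,0⟩ f~>⟨0,1,1⟩ g~>⟨0,1⟩
  e1=⟨0,1,0⟩ f~>⟨2,1,0⟩ g~>⟨1,0⟩
  e2=⟨0,0,1⟩ f~>⟨1,1,0⟩ g~>⟨1,0⟩
  ⟦path⟧₁ = (0 1 1; 1 0 0)
2) trace h;k:
  e0=⟨1,0,0⟩ h~>⟨0,2,0⟩ k~>⟨0,1⟩
  e1=⟨0,1,0⟩ h~>⟨0,0,1⟩ k~>⟨1,0⟩
  e2=⟨0,0,1⟩ h~>⟨1,0,0⟩ k~>⟨1,0⟩
  ⟦path⟧₂ = (0 1 1; 1 0 0)
Equal? YES — commutes

Answer: COMMUTES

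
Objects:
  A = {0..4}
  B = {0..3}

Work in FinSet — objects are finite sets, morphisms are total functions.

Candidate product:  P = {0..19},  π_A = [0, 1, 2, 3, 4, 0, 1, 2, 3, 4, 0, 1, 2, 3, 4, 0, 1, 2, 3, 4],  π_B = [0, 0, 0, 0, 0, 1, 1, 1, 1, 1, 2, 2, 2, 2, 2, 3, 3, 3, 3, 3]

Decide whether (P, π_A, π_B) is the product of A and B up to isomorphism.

Answer: VALID PRODUCT

Derivation:
|A|·|B| = 5·4 = 20;  |P| = 20
Check the pairing map k ↦ (π_A(k), π_B(k)):
  0 ↦ (0,0)
  1 ↦ (1,0)
  2 ↦ (2,0)
  3 ↦ (3,0)
  4 ↦ (4,0)
  5 ↦ (0,1)
  6 ↦ (1,1)
  7 ↦ (2,1)
  8 ↦ (3,1)
  9 ↦ (4,1)
  10 ↦ (0,2)
  11 ↦ (1,2)
  12 ↦ (2,2)
  13 ↦ (3,2)
  14 ↦ (4,2)
  15 ↦ (0,3)
  16 ↦ (1,3)
  17 ↦ (2,3)
  18 ↦ (3,3)
  19 ↦ (4,3)
distinct pairs in image: 20 / 20 needed
  → bijection onto A×B; projections well-typed.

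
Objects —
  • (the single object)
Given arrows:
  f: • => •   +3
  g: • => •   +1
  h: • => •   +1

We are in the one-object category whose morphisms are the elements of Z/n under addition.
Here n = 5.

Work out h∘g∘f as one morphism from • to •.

Answer: +0

Trace:
  0 +3≡3 +1≡4 +1≡0  (mod 5)
⟦path⟧: +0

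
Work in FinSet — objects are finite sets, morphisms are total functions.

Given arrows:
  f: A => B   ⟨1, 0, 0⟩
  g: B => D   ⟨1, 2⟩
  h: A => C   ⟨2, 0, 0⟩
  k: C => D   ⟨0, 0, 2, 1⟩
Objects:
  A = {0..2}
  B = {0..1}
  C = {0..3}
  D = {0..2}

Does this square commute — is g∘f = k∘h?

Answer: DOES NOT COMMUTE

Trace:
1) trace f;g:
  0 f=>1 g=>2
  1 f=>0 g=>1
  2 f=>0 g=>1
  result₁ = ⟨2, 1, 1⟩
2) trace h;k:
  0 h=>2 k=>2
  1 h=>0 k=>0
  2 h=>0 k=>0
  result₂ = ⟨2, 0, 0⟩
Equal? distinct morphisms ✗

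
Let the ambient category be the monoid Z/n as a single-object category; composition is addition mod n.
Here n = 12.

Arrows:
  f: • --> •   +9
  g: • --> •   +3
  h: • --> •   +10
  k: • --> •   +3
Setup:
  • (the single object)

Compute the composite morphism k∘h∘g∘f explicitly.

  0 +9≡9 +3≡0 +10≡10 +3≡1  (mod 12)
composite: +1

Answer: +1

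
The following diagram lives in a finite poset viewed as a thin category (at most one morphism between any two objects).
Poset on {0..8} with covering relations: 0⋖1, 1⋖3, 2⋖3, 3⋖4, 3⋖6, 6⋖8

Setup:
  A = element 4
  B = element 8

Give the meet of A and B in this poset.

Common predecessors of 4,8: {0,1,2,3}
  0 ⊑ 3
  1 ⊑ 3
  2 ⊑ 3
  3 ⊑ 3
glb = 3

Answer: A∧B = 3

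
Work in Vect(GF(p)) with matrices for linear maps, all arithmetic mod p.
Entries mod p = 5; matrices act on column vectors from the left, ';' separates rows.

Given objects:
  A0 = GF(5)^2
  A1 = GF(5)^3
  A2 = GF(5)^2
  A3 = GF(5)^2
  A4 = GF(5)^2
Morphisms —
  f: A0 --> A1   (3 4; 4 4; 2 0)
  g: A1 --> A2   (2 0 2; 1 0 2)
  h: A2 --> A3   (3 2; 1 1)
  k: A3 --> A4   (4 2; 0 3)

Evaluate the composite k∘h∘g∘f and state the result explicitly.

  e0=(1,0) f-->(3,4,2) g-->(0,2) h-->(4,2) k-->(0,1)
  e1=(0,1) f-->(4,4,0) g-->(3,4) h-->(2,2) k-->(2,1)
⟦path⟧: (0 2; 1 1)

Answer: (0 2; 1 1)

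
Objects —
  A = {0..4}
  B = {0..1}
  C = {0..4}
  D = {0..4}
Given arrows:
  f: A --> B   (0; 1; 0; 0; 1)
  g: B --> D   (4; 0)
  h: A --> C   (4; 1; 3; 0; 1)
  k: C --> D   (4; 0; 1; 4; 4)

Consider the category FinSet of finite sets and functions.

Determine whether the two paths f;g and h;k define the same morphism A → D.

Answer: COMMUTES

Trace:
Along f;g (path 1):
  0 f-->0 g-->4
  1 f-->1 g-->0
  2 f-->0 g-->4
  3 f-->0 g-->4
  4 f-->1 g-->0
  composite₁ = (4; 0; 4; 4; 0)
Along h;k (path 2):
  0 h-->4 k-->4
  1 h-->1 k-->0
  2 h-->3 k-->4
  3 h-->0 k-->4
  4 h-->1 k-->0
  composite₂ = (4; 0; 4; 4; 0)
Equal? equal; square commutes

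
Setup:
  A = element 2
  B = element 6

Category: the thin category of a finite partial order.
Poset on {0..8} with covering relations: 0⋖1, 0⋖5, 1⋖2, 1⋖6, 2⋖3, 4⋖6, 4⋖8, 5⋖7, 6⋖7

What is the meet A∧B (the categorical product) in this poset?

Common predecessors of 2,6: {0,1}
  0 ≤ 1
  1 ≤ 1
glb = 1

Answer: A∧B = 1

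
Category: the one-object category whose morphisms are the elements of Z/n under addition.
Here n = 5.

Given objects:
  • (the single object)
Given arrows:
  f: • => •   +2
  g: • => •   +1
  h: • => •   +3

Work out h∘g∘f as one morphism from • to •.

  0 +2≡2 +1≡3 +3≡1  (mod 5)
composite: +1

Answer: +1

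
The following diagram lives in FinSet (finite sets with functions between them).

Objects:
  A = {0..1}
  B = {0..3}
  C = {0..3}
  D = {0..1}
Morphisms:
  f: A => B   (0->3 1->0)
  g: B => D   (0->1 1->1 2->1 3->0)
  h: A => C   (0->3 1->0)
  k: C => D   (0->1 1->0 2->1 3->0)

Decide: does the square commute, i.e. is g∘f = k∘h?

Along f;g (path 1):
  0 f=>3 g=>0
  1 f=>0 g=>1
  result₁ = (0->0 1->1)
Along h;k (path 2):
  0 h=>3 k=>0
  1 h=>0 k=>1
  result₂ = (0->0 1->1)
Equal? equal; square commutes

Answer: COMMUTES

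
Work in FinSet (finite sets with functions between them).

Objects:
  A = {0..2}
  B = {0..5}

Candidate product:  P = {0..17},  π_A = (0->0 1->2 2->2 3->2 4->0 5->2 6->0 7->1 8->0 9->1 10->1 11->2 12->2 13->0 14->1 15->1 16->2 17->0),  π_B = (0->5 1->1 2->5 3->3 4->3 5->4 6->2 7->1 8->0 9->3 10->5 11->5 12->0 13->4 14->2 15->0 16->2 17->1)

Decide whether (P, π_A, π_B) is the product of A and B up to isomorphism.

|A|·|B| = 3·6 = 18;  |P| = 18
Check the pairing map k ↦ (π_A(k), π_B(k)):
  0 -> (0,5)
  1 -> (2,1)
  2 -> (2,5)
  3 -> (2,3)
  4 -> (0,3)
  5 -> (2,4)
  6 -> (0,2)
  7 -> (1,1)
  8 -> (0,0)
  9 -> (1,3)
  10 -> (1,5)
  11 -> (2,5)  ✗ repeats pair of k=2
  12 -> (2,0)
  13 -> (0,4)
  14 -> (1,2)
  15 -> (1,0)
  16 -> (2,2)
  17 -> (0,1)
distinct pairs in image: 17 / 18 needed
  → (2,5) hit at k=2 and k=11

Answer: NOT A VALID PRODUCT — duplicate pair at indices 11,2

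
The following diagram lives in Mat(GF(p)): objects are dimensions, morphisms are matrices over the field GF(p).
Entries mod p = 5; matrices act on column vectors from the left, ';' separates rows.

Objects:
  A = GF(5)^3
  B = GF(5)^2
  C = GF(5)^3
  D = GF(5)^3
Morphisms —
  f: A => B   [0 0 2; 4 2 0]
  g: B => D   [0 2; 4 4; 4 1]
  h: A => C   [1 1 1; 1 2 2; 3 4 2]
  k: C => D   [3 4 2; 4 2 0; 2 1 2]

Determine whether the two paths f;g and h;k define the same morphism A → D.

Path 1 = f;g:
  e0=⟨1,0,0⟩ f=>⟨0,4⟩ g=>⟨3,1,4⟩
  e1=⟨0,1,0⟩ f=>⟨0,2⟩ g=>⟨4,3,2⟩
  e2=⟨0,0,1⟩ f=>⟨2,0⟩ g=>⟨0,3,3⟩
  result₁ = [3 4 0; 1 3 3; 4 2 3]
Path 2 = h;k:
  e0=⟨1,0,0⟩ h=>⟨1,1,3⟩ k=>⟨3,1,4⟩
  e1=⟨0,1,0⟩ h=>⟨1,2,4⟩ k=>⟨4,3,2⟩
  e2=⟨0,0,1⟩ h=>⟨1,2,2⟩ k=>⟨0,3,3⟩
  result₂ = [3 4 0; 1 3 3; 4 2 3]
Equal? same morphism ✓

Answer: COMMUTES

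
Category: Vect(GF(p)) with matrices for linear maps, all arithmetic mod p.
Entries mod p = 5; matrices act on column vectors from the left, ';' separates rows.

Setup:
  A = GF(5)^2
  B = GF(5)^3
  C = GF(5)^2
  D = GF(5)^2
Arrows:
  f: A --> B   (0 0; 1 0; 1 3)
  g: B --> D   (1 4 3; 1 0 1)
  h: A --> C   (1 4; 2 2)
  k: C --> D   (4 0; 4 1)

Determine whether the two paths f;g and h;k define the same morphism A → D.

1) trace f;g:
  e0=⟨1,0⟩ f-->⟨0,1,1⟩ g-->⟨2,1⟩
  e1=⟨0,1⟩ f-->⟨0,0,3⟩ g-->⟨4,3⟩
  result₁ = (2 4; 1 3)
2) trace h;k:
  e0=⟨1,0⟩ h-->⟨1,2⟩ k-->⟨4,1⟩
  e1=⟨0,1⟩ h-->⟨4,2⟩ k-->⟨1,3⟩
  result₂ = (4 1; 1 3)
Equal? differ; not commutative

Answer: DOES NOT COMMUTE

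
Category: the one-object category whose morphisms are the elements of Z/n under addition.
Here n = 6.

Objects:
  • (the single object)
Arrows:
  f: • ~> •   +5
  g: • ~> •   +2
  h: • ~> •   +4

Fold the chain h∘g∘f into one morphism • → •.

  0 +5≡5 +2≡1 +4≡5  (mod 6)
⟦path⟧: +5

Answer: +5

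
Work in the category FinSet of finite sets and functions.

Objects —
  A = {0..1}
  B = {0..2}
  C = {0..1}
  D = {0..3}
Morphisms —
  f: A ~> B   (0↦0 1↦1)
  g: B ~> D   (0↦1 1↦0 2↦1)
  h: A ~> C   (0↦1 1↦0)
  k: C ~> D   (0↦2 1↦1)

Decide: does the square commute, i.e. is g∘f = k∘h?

Answer: DOES NOT COMMUTE

Work:
Along f;g (path 1):
  0 f~>0 g~>1
  1 f~>1 g~>0
  ⟦path⟧₁ = (0↦1 1↦0)
Along h;k (path 2):
  0 h~>1 k~>1
  1 h~>0 k~>2
  ⟦path⟧₂ = (0↦1 1↦2)
Equal? NO — does not commute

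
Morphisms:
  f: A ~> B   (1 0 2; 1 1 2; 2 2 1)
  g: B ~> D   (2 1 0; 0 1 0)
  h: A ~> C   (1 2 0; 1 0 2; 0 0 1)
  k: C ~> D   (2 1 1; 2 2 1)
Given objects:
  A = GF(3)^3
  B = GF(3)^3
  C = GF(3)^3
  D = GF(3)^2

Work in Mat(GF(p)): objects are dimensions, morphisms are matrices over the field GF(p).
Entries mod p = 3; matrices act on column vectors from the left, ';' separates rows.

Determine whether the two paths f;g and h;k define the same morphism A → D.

1) trace f;g:
  e0=⟨1,0,0⟩ f~>⟨1,1,2⟩ g~>⟨0,1⟩
  e1=⟨0,1,0⟩ f~>⟨0,1,2⟩ g~>⟨1,1⟩
  e2=⟨0,0,1⟩ f~>⟨2,2,1⟩ g~>⟨0,2⟩
  composite₁ = (0 1 0; 1 1 2)
2) trace h;k:
  e0=⟨1,0,0⟩ h~>⟨1,1,0⟩ k~>⟨0,1⟩
  e1=⟨0,1,0⟩ h~>⟨2,0,0⟩ k~>⟨1,1⟩
  e2=⟨0,0,1⟩ h~>⟨0,2,1⟩ k~>⟨0,2⟩
  composite₂ = (0 1 0; 1 1 2)
Equal? YES — commutes

Answer: COMMUTES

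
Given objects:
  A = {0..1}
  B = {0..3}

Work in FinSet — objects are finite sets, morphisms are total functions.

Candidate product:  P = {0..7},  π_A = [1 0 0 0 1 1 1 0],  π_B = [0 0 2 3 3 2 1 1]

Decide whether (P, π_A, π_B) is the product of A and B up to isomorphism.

|A|·|B| = 2·4 = 8;  |P| = 8
Check the pairing map k ↦ (π_A(k), π_B(k)):
  0 ↦ (1,0)
  1 ↦ (0,0)
  2 ↦ (0,2)
  3 ↦ (0,3)
  4 ↦ (1,3)
  5 ↦ (1,2)
  6 ↦ (1,1)
  7 ↦ (0,1)
distinct pairs in image: 8 / 8 needed
  → bijection onto A×B; projections well-typed.

Answer: VALID PRODUCT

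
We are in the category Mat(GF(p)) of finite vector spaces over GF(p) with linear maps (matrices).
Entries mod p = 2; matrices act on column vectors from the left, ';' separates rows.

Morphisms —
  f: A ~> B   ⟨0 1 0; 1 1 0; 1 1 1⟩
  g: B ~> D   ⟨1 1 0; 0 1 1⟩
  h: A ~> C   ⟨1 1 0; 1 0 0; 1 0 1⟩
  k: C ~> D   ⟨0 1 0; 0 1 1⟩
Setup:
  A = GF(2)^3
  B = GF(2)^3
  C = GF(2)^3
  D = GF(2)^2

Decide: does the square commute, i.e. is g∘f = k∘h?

Path 1 = f;g:
  e0=(1,0,0) f~>(0,1,1) g~>(1,0)
  e1=(0,1,0) f~>(1,1,1) g~>(0,0)
  e2=(0,0,1) f~>(0,0,1) g~>(0,1)
  result₁ = ⟨1 0 0; 0 0 1⟩
Path 2 = h;k:
  e0=(1,0,0) h~>(1,1,1) k~>(1,0)
  e1=(0,1,0) h~>(1,0,0) k~>(0,0)
  e2=(0,0,1) h~>(0,0,1) k~>(0,1)
  result₂ = ⟨1 0 0; 0 0 1⟩
Equal? equal; square commutes

Answer: COMMUTES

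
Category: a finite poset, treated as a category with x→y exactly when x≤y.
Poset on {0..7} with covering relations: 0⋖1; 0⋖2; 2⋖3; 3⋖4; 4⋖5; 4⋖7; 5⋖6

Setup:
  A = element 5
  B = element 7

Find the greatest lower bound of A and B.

{x : x≤A ∧ x≤B} = {0,2,3,4}  (A=5, B=7)
  0 ≤ 4
  2 ≤ 4
  3 ≤ 4
  4 ≤ 4
glb = 4

Answer: A∧B = 4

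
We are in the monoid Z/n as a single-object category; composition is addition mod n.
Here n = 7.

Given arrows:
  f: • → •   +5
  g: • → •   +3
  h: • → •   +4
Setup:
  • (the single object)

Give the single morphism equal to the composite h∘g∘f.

  0 +5≡5 +3≡1 +4≡5  (mod 7)
⟦path⟧: +5

Answer: +5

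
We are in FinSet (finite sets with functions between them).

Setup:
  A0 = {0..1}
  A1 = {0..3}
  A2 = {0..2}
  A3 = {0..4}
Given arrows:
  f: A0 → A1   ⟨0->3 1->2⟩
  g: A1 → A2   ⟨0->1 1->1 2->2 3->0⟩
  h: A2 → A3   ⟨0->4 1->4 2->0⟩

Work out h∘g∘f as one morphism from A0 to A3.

Answer: ⟨0->4 1->0⟩

Trace:
  0 f→3 g→0 h→4
  1 f→2 g→2 h→0
⟦path⟧: ⟨0->4 1->0⟩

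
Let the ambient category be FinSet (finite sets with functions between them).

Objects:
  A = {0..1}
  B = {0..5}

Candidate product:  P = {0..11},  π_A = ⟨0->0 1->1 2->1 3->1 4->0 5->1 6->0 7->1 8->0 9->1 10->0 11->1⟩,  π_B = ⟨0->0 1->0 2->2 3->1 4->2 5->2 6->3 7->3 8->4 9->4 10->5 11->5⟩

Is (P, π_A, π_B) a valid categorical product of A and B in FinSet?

Answer: NOT A VALID PRODUCT — duplicate pair at indices 5,2

Work:
|A|·|B| = 2·6 = 12;  |P| = 12
Check the pairing map k ↦ (π_A(k), π_B(k)):
  0 -> (0,0)
  1 -> (1,0)
  2 -> (1,2)
  3 -> (1,1)
  4 -> (0,2)
  5 -> (1,2)  ✗ repeats pair of k=2
  6 -> (0,3)
  7 -> (1,3)
  8 -> (0,4)
  9 -> (1,4)
  10 -> (0,5)
  11 -> (1,5)
distinct pairs in image: 11 / 12 needed
  → (1,2) hit at k=2 and k=5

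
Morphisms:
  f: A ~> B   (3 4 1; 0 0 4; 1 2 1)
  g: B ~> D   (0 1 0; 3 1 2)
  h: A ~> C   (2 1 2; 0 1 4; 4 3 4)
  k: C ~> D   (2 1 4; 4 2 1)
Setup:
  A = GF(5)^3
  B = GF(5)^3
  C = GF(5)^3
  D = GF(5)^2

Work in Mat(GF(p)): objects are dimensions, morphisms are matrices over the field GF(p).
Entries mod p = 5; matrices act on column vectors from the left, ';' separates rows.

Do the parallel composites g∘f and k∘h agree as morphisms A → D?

Answer: DOES NOT COMMUTE

Work:
1) trace f;g:
  e0=(1,0,0) f~>(3,0,1) g~>(0,1)
  e1=(0,1,0) f~>(4,0,2) g~>(0,1)
  e2=(0,0,1) f~>(1,4,1) g~>(4,4)
  result₁ = (0 0 4; 1 1 4)
2) trace h;k:
  e0=(1,0,0) h~>(2,0,4) k~>(0,2)
  e1=(0,1,0) h~>(1,1,3) k~>(0,4)
  e2=(0,0,1) h~>(2,4,4) k~>(4,0)
  result₂ = (0 0 4; 2 4 0)
Equal? distinct morphisms ✗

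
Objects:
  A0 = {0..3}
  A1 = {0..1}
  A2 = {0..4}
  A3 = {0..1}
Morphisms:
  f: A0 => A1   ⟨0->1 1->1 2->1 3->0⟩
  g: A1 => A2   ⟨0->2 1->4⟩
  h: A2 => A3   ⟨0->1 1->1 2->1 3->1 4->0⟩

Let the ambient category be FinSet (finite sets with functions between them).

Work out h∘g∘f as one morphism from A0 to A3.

  0 f=>1 g=>4 h=>0
  1 f=>1 g=>4 h=>0
  2 f=>1 g=>4 h=>0
  3 f=>0 g=>2 h=>1
composite: ⟨0->0 1->0 2->0 3->1⟩

Answer: ⟨0->0 1->0 2->0 3->1⟩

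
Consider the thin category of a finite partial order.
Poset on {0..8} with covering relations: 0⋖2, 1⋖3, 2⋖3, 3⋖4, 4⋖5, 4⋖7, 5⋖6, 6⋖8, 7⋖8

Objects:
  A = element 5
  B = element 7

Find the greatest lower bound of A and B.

Lower bounds of A=5 and B=7: {0,1,2,3,4}
  0 ≤ 4
  1 ≤ 4
  2 ≤ 4
  3 ≤ 4
  4 ≤ 4
glb = 4

Answer: A∧B = 4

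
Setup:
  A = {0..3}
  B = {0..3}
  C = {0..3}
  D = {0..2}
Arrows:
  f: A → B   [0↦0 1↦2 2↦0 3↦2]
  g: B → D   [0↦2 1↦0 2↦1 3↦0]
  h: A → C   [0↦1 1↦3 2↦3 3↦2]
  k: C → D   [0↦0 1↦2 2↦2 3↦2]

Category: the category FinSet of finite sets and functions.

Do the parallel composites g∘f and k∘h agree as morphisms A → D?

Along f;g (path 1):
  0 f→0 g→2
  1 f→2 g→1
  2 f→0 g→2
  3 f→2 g→1
  ⟦path⟧₁ = [0↦2 1↦1 2↦2 3↦1]
Along h;k (path 2):
  0 h→1 k→2
  1 h→3 k→2
  2 h→3 k→2
  3 h→2 k→2
  ⟦path⟧₂ = [0↦2 1↦2 2↦2 3↦2]
Equal? NO — does not commute

Answer: DOES NOT COMMUTE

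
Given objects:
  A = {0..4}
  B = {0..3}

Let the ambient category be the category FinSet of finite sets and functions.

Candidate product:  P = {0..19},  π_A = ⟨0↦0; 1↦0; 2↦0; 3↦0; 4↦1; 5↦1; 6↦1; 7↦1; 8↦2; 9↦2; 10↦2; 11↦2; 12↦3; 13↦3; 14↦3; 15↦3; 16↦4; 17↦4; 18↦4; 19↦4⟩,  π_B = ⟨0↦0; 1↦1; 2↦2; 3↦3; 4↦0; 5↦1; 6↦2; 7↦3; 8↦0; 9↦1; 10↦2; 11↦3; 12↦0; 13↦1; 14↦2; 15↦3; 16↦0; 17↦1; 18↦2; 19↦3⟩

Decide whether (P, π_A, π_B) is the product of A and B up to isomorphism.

|A|·|B| = 5·4 = 20;  |P| = 20
Check the pairing map k ↦ (π_A(k), π_B(k)):
  0 ↦ (0,0)
  1 ↦ (0,1)
  2 ↦ (0,2)
  3 ↦ (0,3)
  4 ↦ (1,0)
  5 ↦ (1,1)
  6 ↦ (1,2)
  7 ↦ (1,3)
  8 ↦ (2,0)
  9 ↦ (2,1)
  10 ↦ (2,2)
  11 ↦ (2,3)
  12 ↦ (3,0)
  13 ↦ (3,1)
  14 ↦ (3,2)
  15 ↦ (3,3)
  16 ↦ (4,0)
  17 ↦ (4,1)
  18 ↦ (4,2)
  19 ↦ (4,3)
distinct pairs in image: 20 / 20 needed
  → bijection onto A×B; projections well-typed.

Answer: VALID PRODUCT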